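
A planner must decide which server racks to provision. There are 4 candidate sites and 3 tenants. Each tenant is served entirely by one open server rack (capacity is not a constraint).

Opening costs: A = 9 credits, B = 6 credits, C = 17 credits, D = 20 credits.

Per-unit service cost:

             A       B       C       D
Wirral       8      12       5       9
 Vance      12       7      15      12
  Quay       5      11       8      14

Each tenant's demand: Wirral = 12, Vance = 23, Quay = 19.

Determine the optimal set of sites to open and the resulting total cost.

Open A, B and C; minimum total cost 348.

For any fixed open set, each tenant goes to its cheapest open site; total = fixed + service.
{A, B, C}: Wirral→C 5·12=60, Vance→B 7·23=161, Quay→A 5·19=95. Service 316; fixed 32; total 348.
{A, B}: service 352 + fixed 15 = 367
{A, B, C, D}: Wirral→C 5·12=60, Vance→B 7·23=161, Quay→A 5·19=95. Service 316; fixed 52; total 368.
{B}: service 514 + fixed 6 = 520
No other subset beats 348.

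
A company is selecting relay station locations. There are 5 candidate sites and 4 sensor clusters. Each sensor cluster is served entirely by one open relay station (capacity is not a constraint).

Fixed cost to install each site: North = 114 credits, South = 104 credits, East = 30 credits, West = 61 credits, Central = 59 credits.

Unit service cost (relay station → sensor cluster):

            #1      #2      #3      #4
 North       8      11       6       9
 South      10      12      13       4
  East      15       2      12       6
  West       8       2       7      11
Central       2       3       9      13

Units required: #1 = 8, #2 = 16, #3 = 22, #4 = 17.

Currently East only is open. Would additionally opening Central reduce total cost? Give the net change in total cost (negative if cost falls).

Yes — net change −111 (cost falls by 111).

Current service cost with {East}: 518.
Adding Central: each sensor cluster re-picks its cheapest; new service cost 348, saving 170.
Extra fixed cost: 59. Net change = 59 − 170 = -111.
(Totals: 548 → 437.)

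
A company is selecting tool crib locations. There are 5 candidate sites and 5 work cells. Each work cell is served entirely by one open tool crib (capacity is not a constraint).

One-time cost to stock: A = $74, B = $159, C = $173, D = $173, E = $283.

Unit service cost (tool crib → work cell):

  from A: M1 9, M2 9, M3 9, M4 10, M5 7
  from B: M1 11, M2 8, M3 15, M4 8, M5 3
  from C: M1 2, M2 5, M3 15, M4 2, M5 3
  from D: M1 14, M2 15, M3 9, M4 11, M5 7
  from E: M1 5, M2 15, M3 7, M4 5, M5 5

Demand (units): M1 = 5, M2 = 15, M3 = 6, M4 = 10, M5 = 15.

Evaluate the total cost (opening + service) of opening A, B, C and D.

Total cost: 783

Each work cell is assigned to its cheapest site among the open ones.
{A, B, C, D}: M1→C 2·5=10, M2→C 5·15=75, M3→A 9·6=54, M4→C 2·10=20, M5→B 3·15=45. Service 204; fixed 579; total 783.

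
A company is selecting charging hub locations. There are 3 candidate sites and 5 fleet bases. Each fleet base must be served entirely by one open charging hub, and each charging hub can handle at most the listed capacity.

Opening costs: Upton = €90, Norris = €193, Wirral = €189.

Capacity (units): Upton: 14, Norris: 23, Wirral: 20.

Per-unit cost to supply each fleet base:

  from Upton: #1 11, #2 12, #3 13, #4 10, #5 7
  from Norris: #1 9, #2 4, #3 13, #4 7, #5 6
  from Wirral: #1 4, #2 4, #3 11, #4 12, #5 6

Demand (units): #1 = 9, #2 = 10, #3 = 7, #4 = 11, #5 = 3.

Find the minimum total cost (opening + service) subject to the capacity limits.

Open {Norris, Wirral}: #1→Wirral 4·9=36, #2→Norris 4·10=40, #3→Wirral 11·7=77, #4→Norris 7·11=77, #5→Wirral 6·3=18.
Loads: Norris carries 21/23, Wirral carries 19/20. Service 248; fixed 382; total 630.
Next best feasible plan costs 644.

Minimum total cost: 630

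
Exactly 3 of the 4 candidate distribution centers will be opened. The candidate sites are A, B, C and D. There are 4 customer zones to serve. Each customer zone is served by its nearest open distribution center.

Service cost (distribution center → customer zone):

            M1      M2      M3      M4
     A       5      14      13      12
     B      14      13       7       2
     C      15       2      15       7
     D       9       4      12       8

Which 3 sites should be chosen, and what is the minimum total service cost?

With exactly 3 open, each customer zone uses its cheapest among the chosen.
{A, B, C}: M1→A 5, M2→C 2, M3→B 7, M4→B 2. Service cost 16.
{A, B, D}: service cost 18
{B, C, D}: service cost 20
Among all 4 size-3 choices, {A, B, C} is lowest.

Choose A, B and C; total service cost 16.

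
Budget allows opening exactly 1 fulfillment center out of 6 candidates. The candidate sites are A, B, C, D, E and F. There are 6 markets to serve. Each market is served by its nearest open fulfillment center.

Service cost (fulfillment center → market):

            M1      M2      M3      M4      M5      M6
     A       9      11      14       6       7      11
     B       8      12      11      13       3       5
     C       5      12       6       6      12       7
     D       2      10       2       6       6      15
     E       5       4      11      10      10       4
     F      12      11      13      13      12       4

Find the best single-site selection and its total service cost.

With exactly 1 open, each market uses its cheapest among the chosen.
{D}: M1→D 2, M2→D 10, M3→D 2, M4→D 6, M5→D 6, M6→D 15. Service cost 41.
{E}: service cost 44
{C}: service cost 48
Among all 6 size-1 choices, {D} is lowest.

Choose D only; total service cost 41.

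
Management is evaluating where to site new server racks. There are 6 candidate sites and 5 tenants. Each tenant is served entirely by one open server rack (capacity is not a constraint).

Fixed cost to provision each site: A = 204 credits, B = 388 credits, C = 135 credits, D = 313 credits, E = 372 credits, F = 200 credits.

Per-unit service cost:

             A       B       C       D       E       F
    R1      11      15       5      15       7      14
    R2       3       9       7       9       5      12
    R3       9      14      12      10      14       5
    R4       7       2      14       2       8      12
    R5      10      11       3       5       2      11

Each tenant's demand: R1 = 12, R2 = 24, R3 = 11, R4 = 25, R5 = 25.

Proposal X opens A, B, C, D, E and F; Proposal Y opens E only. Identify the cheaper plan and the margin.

Proposal Y is cheaper by 919.

Proposal X: {A, B, C, D, E, F}: R1→C 5·12=60, R2→A 3·24=72, R3→F 5·11=55, R4→B 2·25=50, R5→E 2·25=50. Service 287; fixed 1612; total 1899.
Proposal Y: {E}: R1→E 7·12=84, R2→E 5·24=120, R3→E 14·11=154, R4→E 8·25=200, R5→E 2·25=50. Service 608; fixed 372; total 980.
Difference: |1899 − 980| = 919.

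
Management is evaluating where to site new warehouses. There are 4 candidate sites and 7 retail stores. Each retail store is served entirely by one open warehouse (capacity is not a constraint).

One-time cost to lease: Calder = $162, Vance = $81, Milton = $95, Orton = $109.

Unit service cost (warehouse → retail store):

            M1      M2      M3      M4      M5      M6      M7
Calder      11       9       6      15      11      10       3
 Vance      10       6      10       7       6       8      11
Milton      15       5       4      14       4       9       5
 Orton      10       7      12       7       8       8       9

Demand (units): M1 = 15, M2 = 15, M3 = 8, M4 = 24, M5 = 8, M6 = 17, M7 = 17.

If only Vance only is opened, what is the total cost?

Each retail store is assigned to its cheapest site among the open ones.
{Vance}: M1→Vance 10·15=150, M2→Vance 6·15=90, M3→Vance 10·8=80, M4→Vance 7·24=168, M5→Vance 6·8=48, M6→Vance 8·17=136, M7→Vance 11·17=187. Service 859; fixed 81; total 940.

Total cost: 940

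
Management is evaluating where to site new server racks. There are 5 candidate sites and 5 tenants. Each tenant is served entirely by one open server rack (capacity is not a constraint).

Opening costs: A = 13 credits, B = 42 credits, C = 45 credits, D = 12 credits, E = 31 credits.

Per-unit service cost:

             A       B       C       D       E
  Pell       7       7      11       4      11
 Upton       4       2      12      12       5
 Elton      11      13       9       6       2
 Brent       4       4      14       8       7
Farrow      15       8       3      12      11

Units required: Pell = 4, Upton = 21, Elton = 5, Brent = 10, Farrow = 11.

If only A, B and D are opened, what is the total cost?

Total cost: 283

Each tenant is assigned to its cheapest site among the open ones.
{A, B, D}: Pell→D 4·4=16, Upton→B 2·21=42, Elton→D 6·5=30, Brent→A 4·10=40, Farrow→B 8·11=88. Service 216; fixed 67; total 283.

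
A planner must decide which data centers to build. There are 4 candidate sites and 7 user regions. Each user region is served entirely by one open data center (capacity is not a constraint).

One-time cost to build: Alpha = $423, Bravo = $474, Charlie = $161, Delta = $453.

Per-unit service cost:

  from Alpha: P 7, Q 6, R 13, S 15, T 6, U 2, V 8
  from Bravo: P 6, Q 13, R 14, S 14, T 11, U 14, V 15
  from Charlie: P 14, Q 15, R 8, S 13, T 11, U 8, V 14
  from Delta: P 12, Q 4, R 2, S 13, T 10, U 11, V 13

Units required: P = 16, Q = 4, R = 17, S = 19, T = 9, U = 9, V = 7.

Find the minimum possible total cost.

Minimum total cost: 1097

For any fixed open set, each user region goes to its cheapest open site; total = fixed + service.
{Charlie}: P→Charlie 14·16=224, Q→Charlie 15·4=60, R→Charlie 8·17=136, S→Charlie 13·19=247, T→Charlie 11·9=99, U→Charlie 8·9=72, V→Charlie 14·7=98. Service 936; fixed 161; total 1097.
{Alpha}: service 770 + fixed 423 = 1193
{Delta}: service 769 + fixed 453 = 1222
{Alpha, Bravo, Charlie, Delta}: P→Bravo 6·16=96, Q→Delta 4·4=16, R→Delta 2·17=34, S→Charlie 13·19=247, T→Alpha 6·9=54, U→Alpha 2·9=18, V→Alpha 8·7=56. Service 521; fixed 1511; total 2032.
No other subset beats 1097.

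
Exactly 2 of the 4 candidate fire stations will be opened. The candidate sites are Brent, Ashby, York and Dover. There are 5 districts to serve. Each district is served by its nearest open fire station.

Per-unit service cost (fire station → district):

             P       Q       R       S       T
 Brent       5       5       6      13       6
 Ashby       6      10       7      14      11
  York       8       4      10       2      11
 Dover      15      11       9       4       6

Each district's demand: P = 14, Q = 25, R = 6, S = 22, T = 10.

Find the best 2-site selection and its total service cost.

Choose Brent and York; total service cost 310.

With exactly 2 open, each district uses its cheapest among the chosen.
{Brent, York}: P→Brent 5·14=70, Q→York 4·25=100, R→Brent 6·6=36, S→York 2·22=44, T→Brent 6·10=60. Service cost 310.
{York, Dover}: service cost 370
{Brent, Dover}: service cost 379
Among all 6 size-2 choices, {Brent, York} is lowest.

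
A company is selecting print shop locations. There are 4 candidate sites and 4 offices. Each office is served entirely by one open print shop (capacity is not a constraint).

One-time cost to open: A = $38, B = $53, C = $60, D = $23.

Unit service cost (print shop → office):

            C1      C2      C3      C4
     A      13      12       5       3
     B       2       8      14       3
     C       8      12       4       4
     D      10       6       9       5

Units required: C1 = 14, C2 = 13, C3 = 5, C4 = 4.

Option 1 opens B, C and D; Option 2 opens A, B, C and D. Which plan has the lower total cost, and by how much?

Option 1 is cheaper by 38.

Option 1: {B, C, D}: C1→B 2·14=28, C2→D 6·13=78, C3→C 4·5=20, C4→B 3·4=12. Service 138; fixed 136; total 274.
Option 2: {A, B, C, D}: C1→B 2·14=28, C2→D 6·13=78, C3→C 4·5=20, C4→A 3·4=12. Service 138; fixed 174; total 312.
Difference: |274 − 312| = 38.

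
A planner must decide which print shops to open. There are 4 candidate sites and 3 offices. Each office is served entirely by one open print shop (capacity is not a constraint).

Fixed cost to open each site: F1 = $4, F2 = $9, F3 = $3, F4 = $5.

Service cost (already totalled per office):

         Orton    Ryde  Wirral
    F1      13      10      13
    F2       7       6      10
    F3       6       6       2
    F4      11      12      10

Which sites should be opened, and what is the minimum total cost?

For any fixed open set, each office goes to its cheapest open site; total = fixed + service.
{F3}: Orton→F3 6, Ryde→F3 6, Wirral→F3 2. Service 14; fixed 3; total 17.
{F1, F3}: service 14 + fixed 7 = 21
{F3, F4}: Orton→F3 6, Ryde→F3 6, Wirral→F3 2. Service 14; fixed 8; total 22.
{F1, F2, F3, F4}: Orton→F3 6, Ryde→F2 6, Wirral→F3 2. Service 14; fixed 21; total 35.
No other subset beats 17.

Open F3 only; minimum total cost 17.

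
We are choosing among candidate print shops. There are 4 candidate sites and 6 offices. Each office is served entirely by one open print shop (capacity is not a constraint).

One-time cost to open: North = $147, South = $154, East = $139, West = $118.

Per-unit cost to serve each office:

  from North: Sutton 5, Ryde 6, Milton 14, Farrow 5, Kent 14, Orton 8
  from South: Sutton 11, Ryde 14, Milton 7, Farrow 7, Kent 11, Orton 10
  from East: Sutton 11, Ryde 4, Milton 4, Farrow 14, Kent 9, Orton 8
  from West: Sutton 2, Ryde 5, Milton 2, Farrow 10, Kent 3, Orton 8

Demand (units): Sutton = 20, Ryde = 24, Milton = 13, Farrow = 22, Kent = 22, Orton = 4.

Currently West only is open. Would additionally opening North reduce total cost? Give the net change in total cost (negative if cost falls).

Current service cost with {West}: 504.
Adding North: each office re-picks its cheapest; new service cost 394, saving 110.
Extra fixed cost: 147. Net change = 147 − 110 = 37.
(Totals: 622 → 659.)

No — net change +37 (cost rises by 37).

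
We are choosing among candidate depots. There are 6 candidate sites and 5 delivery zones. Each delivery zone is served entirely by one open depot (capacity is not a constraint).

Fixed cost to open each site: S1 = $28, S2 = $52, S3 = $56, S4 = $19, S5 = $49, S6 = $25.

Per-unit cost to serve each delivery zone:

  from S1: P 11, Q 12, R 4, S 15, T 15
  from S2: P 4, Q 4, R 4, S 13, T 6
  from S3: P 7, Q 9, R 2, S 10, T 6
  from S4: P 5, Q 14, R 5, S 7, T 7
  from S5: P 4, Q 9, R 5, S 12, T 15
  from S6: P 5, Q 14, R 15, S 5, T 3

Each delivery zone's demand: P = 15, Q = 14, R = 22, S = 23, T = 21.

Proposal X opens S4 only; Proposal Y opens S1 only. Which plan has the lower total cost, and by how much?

Proposal X: {S4}: P→S4 5·15=75, Q→S4 14·14=196, R→S4 5·22=110, S→S4 7·23=161, T→S4 7·21=147. Service 689; fixed 19; total 708.
Proposal Y: {S1}: P→S1 11·15=165, Q→S1 12·14=168, R→S1 4·22=88, S→S1 15·23=345, T→S1 15·21=315. Service 1081; fixed 28; total 1109.
Difference: |708 − 1109| = 401.

Proposal X is cheaper by 401.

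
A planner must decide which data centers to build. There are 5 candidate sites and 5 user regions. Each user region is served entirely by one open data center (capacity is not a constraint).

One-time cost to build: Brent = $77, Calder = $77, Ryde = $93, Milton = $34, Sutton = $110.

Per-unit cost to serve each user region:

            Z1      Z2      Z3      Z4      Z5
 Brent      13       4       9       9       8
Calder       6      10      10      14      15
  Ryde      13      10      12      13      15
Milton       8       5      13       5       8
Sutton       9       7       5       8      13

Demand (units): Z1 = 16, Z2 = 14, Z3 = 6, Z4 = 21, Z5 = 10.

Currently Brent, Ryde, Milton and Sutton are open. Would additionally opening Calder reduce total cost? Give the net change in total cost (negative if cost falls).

No — net change +45 (cost rises by 45).

Current service cost with {Brent, Ryde, Milton, Sutton}: 399.
Adding Calder: each user region re-picks its cheapest; new service cost 367, saving 32.
Extra fixed cost: 77. Net change = 77 − 32 = 45.
(Totals: 713 → 758.)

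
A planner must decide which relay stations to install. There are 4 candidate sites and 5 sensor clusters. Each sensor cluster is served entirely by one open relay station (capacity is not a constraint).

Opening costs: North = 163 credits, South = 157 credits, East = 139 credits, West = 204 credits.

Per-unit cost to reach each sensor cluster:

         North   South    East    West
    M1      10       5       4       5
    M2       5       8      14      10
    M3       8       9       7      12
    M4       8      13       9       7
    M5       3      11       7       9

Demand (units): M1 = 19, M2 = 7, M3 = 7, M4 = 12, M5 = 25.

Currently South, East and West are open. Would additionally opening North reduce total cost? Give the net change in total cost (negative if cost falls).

Current service cost with {South, East, West}: 440.
Adding North: each sensor cluster re-picks its cheapest; new service cost 319, saving 121.
Extra fixed cost: 163. Net change = 163 − 121 = 42.
(Totals: 940 → 982.)

No — net change +42 (cost rises by 42).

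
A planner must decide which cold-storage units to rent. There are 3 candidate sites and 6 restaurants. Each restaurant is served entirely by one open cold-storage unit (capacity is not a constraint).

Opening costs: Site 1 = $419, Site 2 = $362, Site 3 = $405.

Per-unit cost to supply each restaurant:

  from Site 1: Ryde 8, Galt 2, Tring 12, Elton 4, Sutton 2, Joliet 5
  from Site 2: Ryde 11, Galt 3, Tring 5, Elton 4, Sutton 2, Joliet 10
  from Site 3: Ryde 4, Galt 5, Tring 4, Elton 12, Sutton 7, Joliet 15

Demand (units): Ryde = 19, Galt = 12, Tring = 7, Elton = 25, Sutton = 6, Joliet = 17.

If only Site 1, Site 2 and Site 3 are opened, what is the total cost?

Total cost: 1511

Each restaurant is assigned to its cheapest site among the open ones.
{Site 1, Site 2, Site 3}: Ryde→Site 3 4·19=76, Galt→Site 1 2·12=24, Tring→Site 3 4·7=28, Elton→Site 1 4·25=100, Sutton→Site 1 2·6=12, Joliet→Site 1 5·17=85. Service 325; fixed 1186; total 1511.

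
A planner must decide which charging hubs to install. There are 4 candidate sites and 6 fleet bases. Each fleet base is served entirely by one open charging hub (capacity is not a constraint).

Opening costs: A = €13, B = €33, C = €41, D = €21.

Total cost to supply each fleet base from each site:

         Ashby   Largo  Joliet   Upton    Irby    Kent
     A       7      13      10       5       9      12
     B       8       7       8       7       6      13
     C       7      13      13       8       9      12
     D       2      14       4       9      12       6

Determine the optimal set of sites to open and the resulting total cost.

Open D only; minimum total cost 68.

For any fixed open set, each fleet base goes to its cheapest open site; total = fixed + service.
{D}: Ashby→D 2, Largo→D 14, Joliet→D 4, Upton→D 9, Irby→D 12, Kent→D 6. Service 47; fixed 21; total 68.
{A}: service 56 + fixed 13 = 69
{A, D}: Ashby→D 2, Largo→A 13, Joliet→D 4, Upton→A 5, Irby→A 9, Kent→D 6. Service 39; fixed 34; total 73.
{A, B, C, D}: service 30 + fixed 108 = 138
No other subset beats 68.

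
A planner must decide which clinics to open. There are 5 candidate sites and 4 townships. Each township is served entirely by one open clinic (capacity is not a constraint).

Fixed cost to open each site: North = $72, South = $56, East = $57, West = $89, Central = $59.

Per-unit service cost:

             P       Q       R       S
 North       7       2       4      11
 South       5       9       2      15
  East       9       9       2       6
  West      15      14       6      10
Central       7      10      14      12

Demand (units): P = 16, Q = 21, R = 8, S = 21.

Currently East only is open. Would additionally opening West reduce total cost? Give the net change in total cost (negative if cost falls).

No — net change +89 (cost rises by 89).

Current service cost with {East}: 475.
Adding West: each township re-picks its cheapest; new service cost 475, saving 0.
Extra fixed cost: 89. Net change = 89 − 0 = 89.
(Totals: 532 → 621.)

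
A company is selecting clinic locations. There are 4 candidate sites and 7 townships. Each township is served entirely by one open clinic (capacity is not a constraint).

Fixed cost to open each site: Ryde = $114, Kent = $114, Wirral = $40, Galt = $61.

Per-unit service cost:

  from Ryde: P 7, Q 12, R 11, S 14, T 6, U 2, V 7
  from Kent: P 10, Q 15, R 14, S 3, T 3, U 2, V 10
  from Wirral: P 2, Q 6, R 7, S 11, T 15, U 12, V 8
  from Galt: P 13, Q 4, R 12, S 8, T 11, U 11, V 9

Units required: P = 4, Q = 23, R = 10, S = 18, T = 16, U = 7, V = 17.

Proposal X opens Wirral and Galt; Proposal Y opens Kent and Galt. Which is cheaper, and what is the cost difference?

Proposal X: {Wirral, Galt}: P→Wirral 2·4=8, Q→Galt 4·23=92, R→Wirral 7·10=70, S→Galt 8·18=144, T→Galt 11·16=176, U→Galt 11·7=77, V→Wirral 8·17=136. Service 703; fixed 101; total 804.
Proposal Y: {Kent, Galt}: P→Kent 10·4=40, Q→Galt 4·23=92, R→Galt 12·10=120, S→Kent 3·18=54, T→Kent 3·16=48, U→Kent 2·7=14, V→Galt 9·17=153. Service 521; fixed 175; total 696.
Difference: |804 − 696| = 108.

Proposal Y is cheaper by 108.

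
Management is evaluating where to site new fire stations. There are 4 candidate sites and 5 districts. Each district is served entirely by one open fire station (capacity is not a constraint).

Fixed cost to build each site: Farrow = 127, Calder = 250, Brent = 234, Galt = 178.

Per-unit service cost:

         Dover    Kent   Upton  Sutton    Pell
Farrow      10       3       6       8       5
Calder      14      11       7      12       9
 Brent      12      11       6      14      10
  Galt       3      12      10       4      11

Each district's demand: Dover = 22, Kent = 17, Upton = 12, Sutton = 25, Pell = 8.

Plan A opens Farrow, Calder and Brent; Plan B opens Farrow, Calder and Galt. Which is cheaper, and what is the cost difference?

Plan A: {Farrow, Calder, Brent}: Dover→Farrow 10·22=220, Kent→Farrow 3·17=51, Upton→Farrow 6·12=72, Sutton→Farrow 8·25=200, Pell→Farrow 5·8=40. Service 583; fixed 611; total 1194.
Plan B: {Farrow, Calder, Galt}: Dover→Galt 3·22=66, Kent→Farrow 3·17=51, Upton→Farrow 6·12=72, Sutton→Galt 4·25=100, Pell→Farrow 5·8=40. Service 329; fixed 555; total 884.
Difference: |1194 − 884| = 310.

Plan B is cheaper by 310.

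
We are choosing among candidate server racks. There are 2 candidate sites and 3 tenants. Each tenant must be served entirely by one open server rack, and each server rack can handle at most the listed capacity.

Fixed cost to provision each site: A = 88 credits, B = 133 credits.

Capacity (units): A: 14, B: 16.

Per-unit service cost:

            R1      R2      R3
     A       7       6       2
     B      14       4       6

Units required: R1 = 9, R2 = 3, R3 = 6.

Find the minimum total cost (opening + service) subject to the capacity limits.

Minimum total cost: 332

Open {A, B}: R1→A 7·9=63, R2→B 4·3=12, R3→B 6·6=36.
Loads: A carries 9/14, B carries 9/16. Service 111; fixed 221; total 332.
Next best feasible plan costs 338.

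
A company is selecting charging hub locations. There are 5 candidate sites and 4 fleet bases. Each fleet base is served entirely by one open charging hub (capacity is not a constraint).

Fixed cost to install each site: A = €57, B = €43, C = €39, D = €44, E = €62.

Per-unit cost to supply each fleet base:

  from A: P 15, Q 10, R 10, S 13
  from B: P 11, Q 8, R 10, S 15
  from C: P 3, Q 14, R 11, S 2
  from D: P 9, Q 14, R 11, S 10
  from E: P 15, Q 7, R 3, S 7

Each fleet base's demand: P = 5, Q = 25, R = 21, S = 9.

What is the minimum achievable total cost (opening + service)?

Minimum total cost: 372

For any fixed open set, each fleet base goes to its cheapest open site; total = fixed + service.
{C, E}: P→C 3·5=15, Q→E 7·25=175, R→E 3·21=63, S→C 2·9=18. Service 271; fixed 101; total 372.
{B, C, E}: P→C 3·5=15, Q→E 7·25=175, R→E 3·21=63, S→C 2·9=18. Service 271; fixed 144; total 415.
{C, D, E}: P→C 3·5=15, Q→E 7·25=175, R→E 3·21=63, S→C 2·9=18. Service 271; fixed 145; total 416.
{A, B, C, D, E}: P→C 3·5=15, Q→E 7·25=175, R→E 3·21=63, S→C 2·9=18. Service 271; fixed 245; total 516.
No other subset beats 372.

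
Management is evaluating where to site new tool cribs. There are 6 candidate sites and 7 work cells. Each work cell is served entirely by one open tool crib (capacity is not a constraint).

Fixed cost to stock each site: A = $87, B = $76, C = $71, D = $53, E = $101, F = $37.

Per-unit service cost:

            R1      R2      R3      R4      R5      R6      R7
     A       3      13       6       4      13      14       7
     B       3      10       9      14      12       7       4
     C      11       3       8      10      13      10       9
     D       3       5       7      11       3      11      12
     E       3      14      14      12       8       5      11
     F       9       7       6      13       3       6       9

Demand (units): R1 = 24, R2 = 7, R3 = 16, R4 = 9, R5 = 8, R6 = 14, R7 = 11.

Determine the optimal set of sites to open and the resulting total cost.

For any fixed open set, each work cell goes to its cheapest open site; total = fixed + service.
{A, F}: R1→A 3·24=72, R2→F 7·7=49, R3→A 6·16=96, R4→A 4·9=36, R5→F 3·8=24, R6→F 6·14=84, R7→A 7·11=77. Service 438; fixed 124; total 562.
{B, F}: service 486 + fixed 113 = 599
{D, F}: R1→D 3·24=72, R2→D 5·7=35, R3→F 6·16=96, R4→D 11·9=99, R5→D 3·8=24, R6→F 6·14=84, R7→F 9·11=99. Service 509; fixed 90; total 599.
{A, B, C, D, E, F}: service 363 + fixed 425 = 788
No other subset beats 562.

Open A and F; minimum total cost 562.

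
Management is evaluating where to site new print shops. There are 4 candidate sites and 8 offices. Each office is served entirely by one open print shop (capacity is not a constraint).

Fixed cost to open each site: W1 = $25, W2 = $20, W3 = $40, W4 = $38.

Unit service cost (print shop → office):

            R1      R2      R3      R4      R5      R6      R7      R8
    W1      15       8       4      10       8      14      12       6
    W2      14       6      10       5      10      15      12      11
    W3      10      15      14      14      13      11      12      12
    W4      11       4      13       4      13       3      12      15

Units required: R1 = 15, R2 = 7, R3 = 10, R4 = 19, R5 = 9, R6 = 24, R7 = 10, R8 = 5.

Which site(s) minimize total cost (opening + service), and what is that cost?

Open W1 and W4; minimum total cost 666.

For any fixed open set, each office goes to its cheapest open site; total = fixed + service.
{W1, W4}: R1→W4 11·15=165, R2→W4 4·7=28, R3→W1 4·10=40, R4→W4 4·19=76, R5→W1 8·9=72, R6→W4 3·24=72, R7→W1 12·10=120, R8→W1 6·5=30. Service 603; fixed 63; total 666.
{W1, W2, W4}: service 603 + fixed 83 = 686
{W1, W3, W4}: R1→W3 10·15=150, R2→W4 4·7=28, R3→W1 4·10=40, R4→W4 4·19=76, R5→W1 8·9=72, R6→W4 3·24=72, R7→W1 12·10=120, R8→W1 6·5=30. Service 588; fixed 103; total 691.
{W1, W2, W3, W4}: service 588 + fixed 123 = 711
No other subset beats 666.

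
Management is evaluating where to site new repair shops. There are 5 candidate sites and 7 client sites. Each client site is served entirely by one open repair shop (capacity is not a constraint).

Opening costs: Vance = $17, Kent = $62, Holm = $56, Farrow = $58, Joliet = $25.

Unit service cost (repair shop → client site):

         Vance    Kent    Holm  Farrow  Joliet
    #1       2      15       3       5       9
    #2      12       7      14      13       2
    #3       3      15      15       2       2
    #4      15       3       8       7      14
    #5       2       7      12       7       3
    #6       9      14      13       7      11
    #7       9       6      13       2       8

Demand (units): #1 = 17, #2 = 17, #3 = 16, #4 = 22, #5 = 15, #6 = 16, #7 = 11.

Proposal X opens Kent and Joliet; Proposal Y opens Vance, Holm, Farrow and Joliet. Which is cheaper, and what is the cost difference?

Proposal X: {Kent, Joliet}: #1→Joliet 9·17=153, #2→Joliet 2·17=34, #3→Joliet 2·16=32, #4→Kent 3·22=66, #5→Joliet 3·15=45, #6→Joliet 11·16=176, #7→Kent 6·11=66. Service 572; fixed 87; total 659.
Proposal Y: {Vance, Holm, Farrow, Joliet}: #1→Vance 2·17=34, #2→Joliet 2·17=34, #3→Farrow 2·16=32, #4→Farrow 7·22=154, #5→Vance 2·15=30, #6→Farrow 7·16=112, #7→Farrow 2·11=22. Service 418; fixed 156; total 574.
Difference: |659 − 574| = 85.

Proposal Y is cheaper by 85.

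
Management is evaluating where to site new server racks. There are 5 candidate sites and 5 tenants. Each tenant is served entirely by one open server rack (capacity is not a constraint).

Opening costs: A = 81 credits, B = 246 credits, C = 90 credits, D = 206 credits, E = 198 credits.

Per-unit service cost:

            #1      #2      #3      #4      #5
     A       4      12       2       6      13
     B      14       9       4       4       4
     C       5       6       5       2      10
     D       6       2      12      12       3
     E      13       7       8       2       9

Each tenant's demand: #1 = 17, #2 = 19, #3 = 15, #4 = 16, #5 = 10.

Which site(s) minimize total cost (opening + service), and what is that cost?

For any fixed open set, each tenant goes to its cheapest open site; total = fixed + service.
{C}: #1→C 5·17=85, #2→C 6·19=114, #3→C 5·15=75, #4→C 2·16=32, #5→C 10·10=100. Service 406; fixed 90; total 496.
{A, C}: #1→A 4·17=68, #2→C 6·19=114, #3→A 2·15=30, #4→C 2·16=32, #5→C 10·10=100. Service 344; fixed 171; total 515.
{A, D}: #1→A 4·17=68, #2→D 2·19=38, #3→A 2·15=30, #4→A 6·16=96, #5→D 3·10=30. Service 262; fixed 287; total 549.
{A, B, C, D, E}: #1→A 4·17=68, #2→D 2·19=38, #3→A 2·15=30, #4→C 2·16=32, #5→D 3·10=30. Service 198; fixed 821; total 1019.
No other subset beats 496.

Open C only; minimum total cost 496.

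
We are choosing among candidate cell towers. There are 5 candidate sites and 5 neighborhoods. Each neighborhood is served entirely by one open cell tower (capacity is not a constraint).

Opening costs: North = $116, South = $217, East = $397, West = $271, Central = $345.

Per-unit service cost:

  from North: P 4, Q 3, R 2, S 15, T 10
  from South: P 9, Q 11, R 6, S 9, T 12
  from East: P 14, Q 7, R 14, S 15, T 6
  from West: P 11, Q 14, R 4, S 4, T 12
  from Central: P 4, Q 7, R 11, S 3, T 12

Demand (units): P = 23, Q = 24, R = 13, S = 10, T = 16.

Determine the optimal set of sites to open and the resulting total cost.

Open North only; minimum total cost 616.

For any fixed open set, each neighborhood goes to its cheapest open site; total = fixed + service.
{North}: P→North 4·23=92, Q→North 3·24=72, R→North 2·13=26, S→North 15·10=150, T→North 10·16=160. Service 500; fixed 116; total 616.
{North, South}: service 440 + fixed 333 = 773
{North, West}: service 390 + fixed 387 = 777
{North, South, East, West, Central}: P→North 4·23=92, Q→North 3·24=72, R→North 2·13=26, S→Central 3·10=30, T→East 6·16=96. Service 316; fixed 1346; total 1662.
No other subset beats 616.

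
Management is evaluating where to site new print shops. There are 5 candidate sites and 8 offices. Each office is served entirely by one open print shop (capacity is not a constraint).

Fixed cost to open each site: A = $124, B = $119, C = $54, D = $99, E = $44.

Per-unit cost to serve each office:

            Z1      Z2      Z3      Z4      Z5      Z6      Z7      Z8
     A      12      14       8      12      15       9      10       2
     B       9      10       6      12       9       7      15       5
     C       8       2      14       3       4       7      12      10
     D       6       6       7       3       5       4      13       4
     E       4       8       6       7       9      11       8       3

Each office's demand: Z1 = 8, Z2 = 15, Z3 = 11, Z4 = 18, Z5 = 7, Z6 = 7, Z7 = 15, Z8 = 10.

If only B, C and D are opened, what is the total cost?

Each office is assigned to its cheapest site among the open ones.
{B, C, D}: Z1→D 6·8=48, Z2→C 2·15=30, Z3→B 6·11=66, Z4→C 3·18=54, Z5→C 4·7=28, Z6→D 4·7=28, Z7→C 12·15=180, Z8→D 4·10=40. Service 474; fixed 272; total 746.

Total cost: 746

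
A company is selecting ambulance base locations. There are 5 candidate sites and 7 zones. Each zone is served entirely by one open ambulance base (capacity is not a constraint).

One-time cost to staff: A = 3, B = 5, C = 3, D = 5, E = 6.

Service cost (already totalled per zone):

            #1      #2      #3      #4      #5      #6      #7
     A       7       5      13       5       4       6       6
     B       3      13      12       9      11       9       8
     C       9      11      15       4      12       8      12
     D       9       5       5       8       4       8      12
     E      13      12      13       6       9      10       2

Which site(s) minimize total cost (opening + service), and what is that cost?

For any fixed open set, each zone goes to its cheapest open site; total = fixed + service.
{A, D}: #1→A 7, #2→A 5, #3→D 5, #4→A 5, #5→A 4, #6→A 6, #7→A 6. Service 38; fixed 8; total 46.
{A, B, D}: service 34 + fixed 13 = 47
{A, C, D}: service 37 + fixed 11 = 48
{A, B, C, D, E}: service 29 + fixed 22 = 51
No other subset beats 46.

Open A and D; minimum total cost 46.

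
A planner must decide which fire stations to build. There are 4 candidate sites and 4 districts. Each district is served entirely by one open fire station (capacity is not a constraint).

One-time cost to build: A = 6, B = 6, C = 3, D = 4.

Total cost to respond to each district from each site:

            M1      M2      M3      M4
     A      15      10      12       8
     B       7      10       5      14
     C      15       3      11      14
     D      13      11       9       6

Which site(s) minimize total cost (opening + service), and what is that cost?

For any fixed open set, each district goes to its cheapest open site; total = fixed + service.
{B, C, D}: M1→B 7, M2→C 3, M3→B 5, M4→D 6. Service 21; fixed 13; total 34.
{A, B, C}: service 23 + fixed 15 = 38
{B, C}: M1→B 7, M2→C 3, M3→B 5, M4→B 14. Service 29; fixed 9; total 38.
{A, B, C, D}: M1→B 7, M2→C 3, M3→B 5, M4→D 6. Service 21; fixed 19; total 40.
No other subset beats 34.

Open B, C and D; minimum total cost 34.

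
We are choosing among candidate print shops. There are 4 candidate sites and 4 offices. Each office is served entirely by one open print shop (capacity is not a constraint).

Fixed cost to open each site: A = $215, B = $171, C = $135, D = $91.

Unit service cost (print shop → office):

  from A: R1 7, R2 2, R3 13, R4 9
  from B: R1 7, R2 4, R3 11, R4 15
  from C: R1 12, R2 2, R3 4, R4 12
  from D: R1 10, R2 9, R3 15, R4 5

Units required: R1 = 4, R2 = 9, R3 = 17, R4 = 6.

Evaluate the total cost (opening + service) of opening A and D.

Each office is assigned to its cheapest site among the open ones.
{A, D}: R1→A 7·4=28, R2→A 2·9=18, R3→A 13·17=221, R4→D 5·6=30. Service 297; fixed 306; total 603.

Total cost: 603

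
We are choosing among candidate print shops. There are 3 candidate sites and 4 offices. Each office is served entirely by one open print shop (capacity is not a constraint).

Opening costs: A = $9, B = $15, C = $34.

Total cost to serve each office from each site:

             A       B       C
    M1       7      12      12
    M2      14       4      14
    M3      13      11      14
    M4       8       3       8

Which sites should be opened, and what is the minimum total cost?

For any fixed open set, each office goes to its cheapest open site; total = fixed + service.
{B}: M1→B 12, M2→B 4, M3→B 11, M4→B 3. Service 30; fixed 15; total 45.
{A, B}: service 25 + fixed 24 = 49
{A}: M1→A 7, M2→A 14, M3→A 13, M4→A 8. Service 42; fixed 9; total 51.
{A, B, C}: service 25 + fixed 58 = 83
No other subset beats 45.

Open B only; minimum total cost 45.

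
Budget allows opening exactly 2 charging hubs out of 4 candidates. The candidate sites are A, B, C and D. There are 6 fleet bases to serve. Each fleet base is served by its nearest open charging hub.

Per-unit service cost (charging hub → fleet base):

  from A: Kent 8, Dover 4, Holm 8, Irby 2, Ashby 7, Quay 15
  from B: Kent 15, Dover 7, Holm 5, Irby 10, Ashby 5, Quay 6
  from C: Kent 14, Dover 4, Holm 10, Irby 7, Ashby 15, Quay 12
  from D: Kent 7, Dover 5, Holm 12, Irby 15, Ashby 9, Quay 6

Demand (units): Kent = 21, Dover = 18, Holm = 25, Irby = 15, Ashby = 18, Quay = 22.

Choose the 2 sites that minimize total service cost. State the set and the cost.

Choose A and B; total service cost 617.

With exactly 2 open, each fleet base uses its cheapest among the chosen.
{A, B}: Kent→A 8·21=168, Dover→A 4·18=72, Holm→B 5·25=125, Irby→A 2·15=30, Ashby→B 5·18=90, Quay→B 6·22=132. Service cost 617.
{A, D}: service cost 707
{B, D}: service cost 734
Among all 6 size-2 choices, {A, B} is lowest.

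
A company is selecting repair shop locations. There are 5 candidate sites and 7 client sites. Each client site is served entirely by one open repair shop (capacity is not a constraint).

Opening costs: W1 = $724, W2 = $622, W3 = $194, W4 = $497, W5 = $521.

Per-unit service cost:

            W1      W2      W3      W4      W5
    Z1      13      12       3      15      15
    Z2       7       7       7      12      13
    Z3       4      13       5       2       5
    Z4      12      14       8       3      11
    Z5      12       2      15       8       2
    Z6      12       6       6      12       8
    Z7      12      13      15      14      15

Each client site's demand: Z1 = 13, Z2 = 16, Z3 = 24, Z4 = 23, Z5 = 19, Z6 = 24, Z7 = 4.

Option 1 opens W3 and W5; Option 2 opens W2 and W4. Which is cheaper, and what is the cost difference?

Option 1: {W3, W5}: Z1→W3 3·13=39, Z2→W3 7·16=112, Z3→W3 5·24=120, Z4→W3 8·23=184, Z5→W5 2·19=38, Z6→W3 6·24=144, Z7→W3 15·4=60. Service 697; fixed 715; total 1412.
Option 2: {W2, W4}: Z1→W2 12·13=156, Z2→W2 7·16=112, Z3→W4 2·24=48, Z4→W4 3·23=69, Z5→W2 2·19=38, Z6→W2 6·24=144, Z7→W2 13·4=52. Service 619; fixed 1119; total 1738.
Difference: |1412 − 1738| = 326.

Option 1 is cheaper by 326.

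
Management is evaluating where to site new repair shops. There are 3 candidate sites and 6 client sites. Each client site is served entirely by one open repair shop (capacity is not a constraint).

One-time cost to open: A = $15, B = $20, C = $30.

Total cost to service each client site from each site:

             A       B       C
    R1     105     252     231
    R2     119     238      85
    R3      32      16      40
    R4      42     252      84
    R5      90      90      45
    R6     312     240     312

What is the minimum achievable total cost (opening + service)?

For any fixed open set, each client site goes to its cheapest open site; total = fixed + service.
{A, B, C}: R1→A 105, R2→C 85, R3→B 16, R4→A 42, R5→C 45, R6→B 240. Service 533; fixed 65; total 598.
{A, B}: R1→A 105, R2→A 119, R3→B 16, R4→A 42, R5→A 90, R6→B 240. Service 612; fixed 35; total 647.
{A, C}: service 621 + fixed 45 = 666
{A}: R1→A 105, R2→A 119, R3→A 32, R4→A 42, R5→A 90, R6→A 312. Service 700; fixed 15; total 715.
No other subset beats 598.

Minimum total cost: 598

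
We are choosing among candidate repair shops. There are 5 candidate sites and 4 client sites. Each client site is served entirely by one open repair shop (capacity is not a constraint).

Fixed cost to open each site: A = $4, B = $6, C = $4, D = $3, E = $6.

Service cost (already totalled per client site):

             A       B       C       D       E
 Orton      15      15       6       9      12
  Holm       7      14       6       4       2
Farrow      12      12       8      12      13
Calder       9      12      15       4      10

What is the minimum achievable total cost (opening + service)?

For any fixed open set, each client site goes to its cheapest open site; total = fixed + service.
{C, D}: Orton→C 6, Holm→D 4, Farrow→C 8, Calder→D 4. Service 22; fixed 7; total 29.
{D}: Orton→D 9, Holm→D 4, Farrow→D 12, Calder→D 4. Service 29; fixed 3; total 32.
{A, C, D}: Orton→C 6, Holm→D 4, Farrow→C 8, Calder→D 4. Service 22; fixed 11; total 33.
{A, B, C, D, E}: Orton→C 6, Holm→E 2, Farrow→C 8, Calder→D 4. Service 20; fixed 23; total 43.
No other subset beats 29.

Minimum total cost: 29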